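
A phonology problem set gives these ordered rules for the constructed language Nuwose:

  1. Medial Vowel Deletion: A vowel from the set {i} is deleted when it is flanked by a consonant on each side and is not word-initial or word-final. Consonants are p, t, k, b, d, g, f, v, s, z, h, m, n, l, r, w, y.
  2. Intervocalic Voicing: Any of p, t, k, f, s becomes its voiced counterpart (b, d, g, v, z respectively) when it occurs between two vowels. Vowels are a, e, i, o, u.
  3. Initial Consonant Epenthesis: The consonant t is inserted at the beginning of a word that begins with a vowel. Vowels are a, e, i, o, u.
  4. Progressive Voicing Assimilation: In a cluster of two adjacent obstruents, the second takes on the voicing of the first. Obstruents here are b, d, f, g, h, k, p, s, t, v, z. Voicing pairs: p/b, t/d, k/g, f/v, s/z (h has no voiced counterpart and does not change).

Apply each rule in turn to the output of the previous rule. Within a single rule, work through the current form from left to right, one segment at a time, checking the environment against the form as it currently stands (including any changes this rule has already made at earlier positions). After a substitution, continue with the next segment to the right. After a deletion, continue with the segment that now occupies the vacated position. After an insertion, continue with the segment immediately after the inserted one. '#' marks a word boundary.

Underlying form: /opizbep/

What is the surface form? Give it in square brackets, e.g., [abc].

[topspep]

1 Medial Vowel Deletion: [opizbep] → [opzbep]
2 Intervocalic Voicing: no change — [opzbep]
3 Initial Consonant Epenthesis: [opzbep] → [topzbep]
4 Progressive Voicing Assimilation: [topzbep] → [topspep]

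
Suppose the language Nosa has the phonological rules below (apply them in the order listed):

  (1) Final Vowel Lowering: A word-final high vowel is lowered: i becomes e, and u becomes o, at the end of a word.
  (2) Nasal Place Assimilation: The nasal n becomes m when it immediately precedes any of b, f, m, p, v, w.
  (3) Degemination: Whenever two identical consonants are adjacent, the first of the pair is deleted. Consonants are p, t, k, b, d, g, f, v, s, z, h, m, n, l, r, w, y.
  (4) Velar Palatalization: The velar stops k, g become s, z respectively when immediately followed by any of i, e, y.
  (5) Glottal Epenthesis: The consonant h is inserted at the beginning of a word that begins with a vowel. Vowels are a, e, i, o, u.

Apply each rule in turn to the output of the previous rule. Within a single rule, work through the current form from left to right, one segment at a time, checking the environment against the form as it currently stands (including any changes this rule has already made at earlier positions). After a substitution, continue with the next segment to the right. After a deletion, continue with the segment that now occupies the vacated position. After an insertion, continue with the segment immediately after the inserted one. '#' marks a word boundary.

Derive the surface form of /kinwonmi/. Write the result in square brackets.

[simwome]

(1) Final Vowel Lowering: [kinwonmi] → [kinwonme]
(2) Nasal Place Assimilation: [kinwonme] → [kimwomme]
(3) Degemination: [kimwomme] → [kimwome]
(4) Velar Palatalization: [kimwome] → [simwome]
(5) Glottal Epenthesis: no change — [simwome]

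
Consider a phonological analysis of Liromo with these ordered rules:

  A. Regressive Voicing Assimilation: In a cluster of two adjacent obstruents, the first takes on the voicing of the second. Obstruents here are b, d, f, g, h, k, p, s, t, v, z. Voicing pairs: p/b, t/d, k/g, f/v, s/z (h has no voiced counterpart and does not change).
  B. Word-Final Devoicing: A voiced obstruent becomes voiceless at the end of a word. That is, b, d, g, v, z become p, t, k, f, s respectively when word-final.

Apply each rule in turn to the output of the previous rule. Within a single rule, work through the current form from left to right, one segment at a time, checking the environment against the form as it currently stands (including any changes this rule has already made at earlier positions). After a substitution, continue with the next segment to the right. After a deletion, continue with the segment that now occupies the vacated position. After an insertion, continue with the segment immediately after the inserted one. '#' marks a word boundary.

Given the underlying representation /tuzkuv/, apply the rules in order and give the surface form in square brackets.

[tuskuf]

A Regressive Voicing Assimilation: [tuzkuv] → [tuskuv]
B Word-Final Devoicing: [tuskuv] → [tuskuf]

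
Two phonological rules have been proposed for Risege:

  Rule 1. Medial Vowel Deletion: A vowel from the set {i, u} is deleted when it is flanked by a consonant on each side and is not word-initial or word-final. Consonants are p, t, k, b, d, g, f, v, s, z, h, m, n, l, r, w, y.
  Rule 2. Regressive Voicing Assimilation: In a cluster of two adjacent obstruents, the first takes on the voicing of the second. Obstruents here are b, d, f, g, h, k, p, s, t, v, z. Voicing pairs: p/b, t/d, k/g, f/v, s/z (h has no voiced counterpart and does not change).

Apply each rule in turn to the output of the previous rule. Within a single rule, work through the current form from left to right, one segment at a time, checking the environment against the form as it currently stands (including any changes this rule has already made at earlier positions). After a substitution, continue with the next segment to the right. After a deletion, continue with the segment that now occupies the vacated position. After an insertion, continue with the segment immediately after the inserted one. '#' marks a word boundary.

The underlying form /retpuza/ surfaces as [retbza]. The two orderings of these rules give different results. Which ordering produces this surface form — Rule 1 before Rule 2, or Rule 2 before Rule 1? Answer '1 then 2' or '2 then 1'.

1 then 2

Order 1 then 2:
  1 Medial Vowel Deletion: [retpuza] → [retpza]
  2 Regressive Voicing Assimilation: [retpza] → [retbza]
  result: [retbza]
Order 2 then 1:
  2 Regressive Voicing Assimilation: no change — [retpuza]
  1 Medial Vowel Deletion: [retpuza] → [retpza]
  result: [retpza]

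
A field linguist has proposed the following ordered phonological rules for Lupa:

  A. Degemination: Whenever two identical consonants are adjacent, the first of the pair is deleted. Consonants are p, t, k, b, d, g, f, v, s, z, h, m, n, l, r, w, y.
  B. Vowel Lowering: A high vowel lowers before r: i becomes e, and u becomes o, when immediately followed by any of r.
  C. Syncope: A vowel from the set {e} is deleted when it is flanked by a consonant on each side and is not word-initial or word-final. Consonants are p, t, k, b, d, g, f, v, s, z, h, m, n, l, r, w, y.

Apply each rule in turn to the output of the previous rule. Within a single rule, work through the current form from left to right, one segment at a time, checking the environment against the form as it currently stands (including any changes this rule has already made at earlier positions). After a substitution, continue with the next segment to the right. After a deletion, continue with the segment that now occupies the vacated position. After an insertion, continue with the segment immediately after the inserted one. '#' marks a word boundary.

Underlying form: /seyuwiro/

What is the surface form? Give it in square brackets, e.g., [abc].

A Degemination: no change — [seyuwiro]
B Vowel Lowering: [seyuwiro] → [seyuwero]
C Syncope: [seyuwero] → [syuwro]

[syuwro]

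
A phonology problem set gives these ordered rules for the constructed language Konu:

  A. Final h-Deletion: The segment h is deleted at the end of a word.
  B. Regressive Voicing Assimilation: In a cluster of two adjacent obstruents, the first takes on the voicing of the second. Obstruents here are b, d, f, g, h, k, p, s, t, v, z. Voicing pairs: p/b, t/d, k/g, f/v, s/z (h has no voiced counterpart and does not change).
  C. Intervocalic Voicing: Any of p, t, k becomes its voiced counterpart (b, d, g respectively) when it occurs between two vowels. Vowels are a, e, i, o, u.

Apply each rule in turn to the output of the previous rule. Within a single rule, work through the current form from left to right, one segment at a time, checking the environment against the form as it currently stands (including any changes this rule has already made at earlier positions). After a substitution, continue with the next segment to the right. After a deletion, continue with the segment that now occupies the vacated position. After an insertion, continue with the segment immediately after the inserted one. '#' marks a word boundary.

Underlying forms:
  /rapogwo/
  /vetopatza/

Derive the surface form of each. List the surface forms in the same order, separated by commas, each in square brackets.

[rabogwo], [vedobadza]

/rapogwo/:
  A Final h-Deletion: no change — [rapogwo]
  B Regressive Voicing Assimilation: no change — [rapogwo]
  C Intervocalic Voicing: [rapogwo] → [rabogwo]
/vetopatza/:
  A Final h-Deletion: no change — [vetopatza]
  B Regressive Voicing Assimilation: [vetopatza] → [vetopadza]
  C Intervocalic Voicing: [vetopadza] → [vedobadza]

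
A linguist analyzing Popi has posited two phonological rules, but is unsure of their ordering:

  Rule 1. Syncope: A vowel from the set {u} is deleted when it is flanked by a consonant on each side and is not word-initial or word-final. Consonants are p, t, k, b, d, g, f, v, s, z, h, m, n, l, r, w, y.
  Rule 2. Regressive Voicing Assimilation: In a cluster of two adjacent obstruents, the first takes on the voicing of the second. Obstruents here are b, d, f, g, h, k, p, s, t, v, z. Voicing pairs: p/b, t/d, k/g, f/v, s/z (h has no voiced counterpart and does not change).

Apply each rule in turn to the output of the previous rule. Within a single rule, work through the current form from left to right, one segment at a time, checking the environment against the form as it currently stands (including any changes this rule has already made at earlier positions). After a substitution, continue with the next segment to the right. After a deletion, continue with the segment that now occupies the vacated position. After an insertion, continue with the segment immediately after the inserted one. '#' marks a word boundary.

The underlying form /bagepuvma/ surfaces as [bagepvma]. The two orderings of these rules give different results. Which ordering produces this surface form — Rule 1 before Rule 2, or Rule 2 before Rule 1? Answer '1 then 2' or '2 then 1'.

2 then 1

Order 1 then 2:
  1 Syncope: [bagepuvma] → [bagepvma]
  2 Regressive Voicing Assimilation: [bagepvma] → [bagebvma]
  result: [bagebvma]
Order 2 then 1:
  2 Regressive Voicing Assimilation: no change — [bagepuvma]
  1 Syncope: [bagepuvma] → [bagepvma]
  result: [bagepvma]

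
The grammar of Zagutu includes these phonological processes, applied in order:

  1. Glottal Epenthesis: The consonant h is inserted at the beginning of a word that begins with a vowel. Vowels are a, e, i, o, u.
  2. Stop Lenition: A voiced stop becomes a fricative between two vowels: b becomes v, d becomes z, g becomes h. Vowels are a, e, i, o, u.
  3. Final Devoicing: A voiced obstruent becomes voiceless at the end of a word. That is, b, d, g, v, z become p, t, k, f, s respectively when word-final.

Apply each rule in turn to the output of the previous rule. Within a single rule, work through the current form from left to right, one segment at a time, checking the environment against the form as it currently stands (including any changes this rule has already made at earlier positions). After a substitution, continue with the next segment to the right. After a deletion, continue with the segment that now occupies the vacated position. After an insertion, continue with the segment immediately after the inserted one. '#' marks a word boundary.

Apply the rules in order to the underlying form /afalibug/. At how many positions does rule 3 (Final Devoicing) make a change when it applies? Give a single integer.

1

1 Glottal Epenthesis: [afalibug] → [hafalibug]
2 Stop Lenition: [hafalibug] → [hafalivug]
3 Final Devoicing: [hafalivug] → [hafalivuk]
Rule 3 changed 1 position(s).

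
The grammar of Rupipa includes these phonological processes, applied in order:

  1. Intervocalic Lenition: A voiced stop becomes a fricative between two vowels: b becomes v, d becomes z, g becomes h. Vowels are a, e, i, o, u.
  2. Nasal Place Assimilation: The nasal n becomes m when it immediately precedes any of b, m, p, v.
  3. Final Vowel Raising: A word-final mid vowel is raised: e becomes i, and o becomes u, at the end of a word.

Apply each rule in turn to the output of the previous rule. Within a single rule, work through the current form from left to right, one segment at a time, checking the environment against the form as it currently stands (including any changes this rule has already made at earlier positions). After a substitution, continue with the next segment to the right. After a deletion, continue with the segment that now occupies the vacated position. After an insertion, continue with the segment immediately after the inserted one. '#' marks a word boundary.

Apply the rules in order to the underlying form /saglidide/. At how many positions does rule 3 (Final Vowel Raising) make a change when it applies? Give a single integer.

1

1 Intervocalic Lenition: [saglidide] → [saglizize]
2 Nasal Place Assimilation: no change — [saglizize]
3 Final Vowel Raising: [saglizize] → [saglizizi]
Rule 3 changed 1 position(s).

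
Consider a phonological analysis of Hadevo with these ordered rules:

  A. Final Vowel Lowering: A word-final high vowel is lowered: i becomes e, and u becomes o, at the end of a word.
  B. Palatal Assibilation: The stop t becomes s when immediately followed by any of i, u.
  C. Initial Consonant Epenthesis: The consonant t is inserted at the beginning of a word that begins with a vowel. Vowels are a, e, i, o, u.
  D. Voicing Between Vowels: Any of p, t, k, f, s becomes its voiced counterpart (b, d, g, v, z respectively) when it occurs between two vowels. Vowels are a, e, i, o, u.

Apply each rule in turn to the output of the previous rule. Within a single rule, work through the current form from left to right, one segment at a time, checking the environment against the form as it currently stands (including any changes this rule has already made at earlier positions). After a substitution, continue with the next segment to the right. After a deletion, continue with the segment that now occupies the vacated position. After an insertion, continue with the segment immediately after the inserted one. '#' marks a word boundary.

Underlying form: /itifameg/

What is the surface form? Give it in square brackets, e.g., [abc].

A Final Vowel Lowering: no change — [itifameg]
B Palatal Assibilation: [itifameg] → [isifameg]
C Initial Consonant Epenthesis: [isifameg] → [tisifameg]
D Voicing Between Vowels: [tisifameg] → [tizivameg]

[tizivameg]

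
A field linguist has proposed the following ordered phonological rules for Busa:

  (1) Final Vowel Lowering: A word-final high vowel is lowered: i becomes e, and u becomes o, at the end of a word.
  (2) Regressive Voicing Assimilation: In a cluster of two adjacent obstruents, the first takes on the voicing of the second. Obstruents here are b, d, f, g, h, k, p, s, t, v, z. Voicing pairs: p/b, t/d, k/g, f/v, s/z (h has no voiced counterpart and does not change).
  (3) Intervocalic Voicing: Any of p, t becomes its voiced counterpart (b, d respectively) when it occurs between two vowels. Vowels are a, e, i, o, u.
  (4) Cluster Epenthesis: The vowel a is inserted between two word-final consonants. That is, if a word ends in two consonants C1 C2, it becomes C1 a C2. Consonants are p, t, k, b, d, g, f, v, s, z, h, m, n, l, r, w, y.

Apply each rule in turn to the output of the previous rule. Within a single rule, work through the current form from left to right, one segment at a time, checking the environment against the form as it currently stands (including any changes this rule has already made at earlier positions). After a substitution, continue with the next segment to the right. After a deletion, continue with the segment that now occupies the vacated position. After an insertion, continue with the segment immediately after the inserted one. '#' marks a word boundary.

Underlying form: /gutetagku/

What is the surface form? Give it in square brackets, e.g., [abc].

[gudedakko]

(1) Final Vowel Lowering: [gutetagku] → [gutetagko]
(2) Regressive Voicing Assimilation: [gutetagko] → [gutetakko]
(3) Intervocalic Voicing: [gutetakko] → [gudedakko]
(4) Cluster Epenthesis: no change — [gudedakko]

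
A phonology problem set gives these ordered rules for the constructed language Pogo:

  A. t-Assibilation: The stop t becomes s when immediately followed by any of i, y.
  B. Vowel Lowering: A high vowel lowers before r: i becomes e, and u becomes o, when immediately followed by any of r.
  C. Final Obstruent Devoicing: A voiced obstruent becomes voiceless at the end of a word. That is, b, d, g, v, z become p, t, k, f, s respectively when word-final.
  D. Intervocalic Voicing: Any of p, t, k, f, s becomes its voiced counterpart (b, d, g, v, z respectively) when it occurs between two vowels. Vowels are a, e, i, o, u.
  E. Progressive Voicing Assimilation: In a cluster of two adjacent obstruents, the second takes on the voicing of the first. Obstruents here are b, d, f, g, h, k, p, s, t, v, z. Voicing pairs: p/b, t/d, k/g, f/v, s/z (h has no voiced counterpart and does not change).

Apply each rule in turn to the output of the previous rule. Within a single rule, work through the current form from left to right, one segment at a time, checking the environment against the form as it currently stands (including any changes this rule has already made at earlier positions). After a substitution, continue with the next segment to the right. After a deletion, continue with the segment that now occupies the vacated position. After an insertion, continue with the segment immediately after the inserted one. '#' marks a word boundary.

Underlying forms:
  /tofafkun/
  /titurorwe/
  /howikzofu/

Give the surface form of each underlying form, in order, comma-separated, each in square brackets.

[tovafkun], [sidororwe], [howiksovu]

/tofafkun/:
  A t-Assibilation: no change — [tofafkun]
  B Vowel Lowering: no change — [tofafkun]
  C Final Obstruent Devoicing: no change — [tofafkun]
  D Intervocalic Voicing: [tofafkun] → [tovafkun]
  E Progressive Voicing Assimilation: no change — [tovafkun]
/titurorwe/:
  A t-Assibilation: [titurorwe] → [siturorwe]
  B Vowel Lowering: [siturorwe] → [sitororwe]
  C Final Obstruent Devoicing: no change — [sitororwe]
  D Intervocalic Voicing: [sitororwe] → [sidororwe]
  E Progressive Voicing Assimilation: no change — [sidororwe]
/howikzofu/:
  A t-Assibilation: no change — [howikzofu]
  B Vowel Lowering: no change — [howikzofu]
  C Final Obstruent Devoicing: no change — [howikzofu]
  D Intervocalic Voicing: [howikzofu] → [howikzovu]
  E Progressive Voicing Assimilation: [howikzovu] → [howiksovu]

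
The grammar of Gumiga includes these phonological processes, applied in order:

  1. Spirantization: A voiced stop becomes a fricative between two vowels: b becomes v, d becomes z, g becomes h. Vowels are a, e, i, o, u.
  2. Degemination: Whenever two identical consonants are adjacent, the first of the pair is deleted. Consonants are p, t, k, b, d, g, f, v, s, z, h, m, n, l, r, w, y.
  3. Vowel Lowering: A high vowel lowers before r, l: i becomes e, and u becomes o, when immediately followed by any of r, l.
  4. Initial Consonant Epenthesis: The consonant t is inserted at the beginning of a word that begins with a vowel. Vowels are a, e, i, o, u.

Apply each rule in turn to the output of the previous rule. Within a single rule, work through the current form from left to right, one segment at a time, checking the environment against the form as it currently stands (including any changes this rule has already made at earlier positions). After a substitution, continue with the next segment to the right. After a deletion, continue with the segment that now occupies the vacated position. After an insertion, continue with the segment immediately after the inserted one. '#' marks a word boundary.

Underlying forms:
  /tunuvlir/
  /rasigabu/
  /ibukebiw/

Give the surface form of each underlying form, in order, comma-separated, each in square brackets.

/tunuvlir/:
  1 Spirantization: no change — [tunuvlir]
  2 Degemination: no change — [tunuvlir]
  3 Vowel Lowering: [tunuvlir] → [tunuvler]
  4 Initial Consonant Epenthesis: no change — [tunuvler]
/rasigabu/:
  1 Spirantization: [rasigabu] → [rasihavu]
  2 Degemination: no change — [rasihavu]
  3 Vowel Lowering: no change — [rasihavu]
  4 Initial Consonant Epenthesis: no change — [rasihavu]
/ibukebiw/:
  1 Spirantization: [ibukebiw] → [ivukeviw]
  2 Degemination: no change — [ivukeviw]
  3 Vowel Lowering: no change — [ivukeviw]
  4 Initial Consonant Epenthesis: [ivukeviw] → [tivukeviw]

[tunuvler], [rasihavu], [tivukeviw]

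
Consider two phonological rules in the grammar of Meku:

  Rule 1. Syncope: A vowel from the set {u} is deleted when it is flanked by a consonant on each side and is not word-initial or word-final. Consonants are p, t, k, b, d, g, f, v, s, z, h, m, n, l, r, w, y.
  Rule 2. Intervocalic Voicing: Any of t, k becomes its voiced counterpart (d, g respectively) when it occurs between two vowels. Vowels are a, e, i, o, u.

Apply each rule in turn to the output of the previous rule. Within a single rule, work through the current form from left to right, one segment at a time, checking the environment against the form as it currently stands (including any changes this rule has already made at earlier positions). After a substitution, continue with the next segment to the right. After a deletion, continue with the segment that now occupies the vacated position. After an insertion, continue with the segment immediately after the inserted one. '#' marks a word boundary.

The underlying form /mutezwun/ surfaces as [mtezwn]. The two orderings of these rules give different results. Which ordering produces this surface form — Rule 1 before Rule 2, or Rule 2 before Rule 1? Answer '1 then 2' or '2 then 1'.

1 then 2

Order 1 then 2:
  1 Syncope: [mutezwun] → [mtezwn]
  2 Intervocalic Voicing: no change — [mtezwn]
  result: [mtezwn]
Order 2 then 1:
  2 Intervocalic Voicing: [mutezwun] → [mudezwun]
  1 Syncope: [mudezwun] → [mdezwn]
  result: [mdezwn]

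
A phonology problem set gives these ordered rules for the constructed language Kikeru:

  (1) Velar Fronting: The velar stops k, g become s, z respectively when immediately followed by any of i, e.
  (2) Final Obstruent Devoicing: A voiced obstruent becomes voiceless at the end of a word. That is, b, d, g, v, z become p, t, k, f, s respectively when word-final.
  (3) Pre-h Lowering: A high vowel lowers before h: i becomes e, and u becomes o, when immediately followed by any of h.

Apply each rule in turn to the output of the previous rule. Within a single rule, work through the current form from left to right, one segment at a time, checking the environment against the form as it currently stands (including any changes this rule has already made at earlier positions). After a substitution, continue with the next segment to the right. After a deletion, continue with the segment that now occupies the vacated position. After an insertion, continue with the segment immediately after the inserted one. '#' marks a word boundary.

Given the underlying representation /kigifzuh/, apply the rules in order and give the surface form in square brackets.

(1) Velar Fronting: [kigifzuh] → [sizifzuh]
(2) Final Obstruent Devoicing: no change — [sizifzuh]
(3) Pre-h Lowering: [sizifzuh] → [sizifzoh]

[sizifzoh]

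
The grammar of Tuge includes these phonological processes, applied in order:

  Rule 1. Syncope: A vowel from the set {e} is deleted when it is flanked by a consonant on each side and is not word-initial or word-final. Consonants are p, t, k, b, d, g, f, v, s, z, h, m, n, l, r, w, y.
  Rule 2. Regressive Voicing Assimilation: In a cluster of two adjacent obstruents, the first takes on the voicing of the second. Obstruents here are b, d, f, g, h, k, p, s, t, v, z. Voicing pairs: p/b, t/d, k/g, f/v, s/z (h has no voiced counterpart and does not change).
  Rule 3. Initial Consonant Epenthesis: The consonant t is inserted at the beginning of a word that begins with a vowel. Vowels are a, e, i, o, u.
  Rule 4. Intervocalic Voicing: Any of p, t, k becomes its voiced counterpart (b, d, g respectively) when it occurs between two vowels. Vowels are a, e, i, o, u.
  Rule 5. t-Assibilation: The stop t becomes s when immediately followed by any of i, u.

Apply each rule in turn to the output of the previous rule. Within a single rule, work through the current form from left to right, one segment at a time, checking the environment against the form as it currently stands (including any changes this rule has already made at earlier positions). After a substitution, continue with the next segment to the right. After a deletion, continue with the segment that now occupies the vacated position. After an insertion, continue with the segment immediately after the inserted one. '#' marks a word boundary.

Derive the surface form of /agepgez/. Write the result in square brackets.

[takbgz]

Rule 1 Syncope: [agepgez] → [agpgz]
Rule 2 Regressive Voicing Assimilation: [agpgz] → [akbgz]
Rule 3 Initial Consonant Epenthesis: [akbgz] → [takbgz]
Rule 4 Intervocalic Voicing: no change — [takbgz]
Rule 5 t-Assibilation: no change — [takbgz]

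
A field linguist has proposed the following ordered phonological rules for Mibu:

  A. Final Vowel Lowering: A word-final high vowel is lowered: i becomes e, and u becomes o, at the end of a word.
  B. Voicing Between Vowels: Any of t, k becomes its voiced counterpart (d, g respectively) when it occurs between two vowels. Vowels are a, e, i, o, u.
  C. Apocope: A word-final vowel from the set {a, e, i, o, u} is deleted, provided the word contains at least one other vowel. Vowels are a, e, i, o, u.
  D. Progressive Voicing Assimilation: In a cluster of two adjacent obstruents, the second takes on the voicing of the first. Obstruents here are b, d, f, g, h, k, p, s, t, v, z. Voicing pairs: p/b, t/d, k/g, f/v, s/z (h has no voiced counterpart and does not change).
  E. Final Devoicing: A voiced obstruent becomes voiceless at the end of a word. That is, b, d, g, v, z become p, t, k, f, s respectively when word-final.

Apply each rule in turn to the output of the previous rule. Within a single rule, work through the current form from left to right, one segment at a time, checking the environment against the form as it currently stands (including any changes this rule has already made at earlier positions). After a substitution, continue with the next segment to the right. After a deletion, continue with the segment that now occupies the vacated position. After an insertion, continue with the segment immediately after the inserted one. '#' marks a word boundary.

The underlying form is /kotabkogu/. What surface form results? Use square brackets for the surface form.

A Final Vowel Lowering: [kotabkogu] → [kotabkogo]
B Voicing Between Vowels: [kotabkogo] → [kodabkogo]
C Apocope: [kodabkogo] → [kodabkog]
D Progressive Voicing Assimilation: [kodabkog] → [kodabgog]
E Final Devoicing: [kodabgog] → [kodabgok]

[kodabgok]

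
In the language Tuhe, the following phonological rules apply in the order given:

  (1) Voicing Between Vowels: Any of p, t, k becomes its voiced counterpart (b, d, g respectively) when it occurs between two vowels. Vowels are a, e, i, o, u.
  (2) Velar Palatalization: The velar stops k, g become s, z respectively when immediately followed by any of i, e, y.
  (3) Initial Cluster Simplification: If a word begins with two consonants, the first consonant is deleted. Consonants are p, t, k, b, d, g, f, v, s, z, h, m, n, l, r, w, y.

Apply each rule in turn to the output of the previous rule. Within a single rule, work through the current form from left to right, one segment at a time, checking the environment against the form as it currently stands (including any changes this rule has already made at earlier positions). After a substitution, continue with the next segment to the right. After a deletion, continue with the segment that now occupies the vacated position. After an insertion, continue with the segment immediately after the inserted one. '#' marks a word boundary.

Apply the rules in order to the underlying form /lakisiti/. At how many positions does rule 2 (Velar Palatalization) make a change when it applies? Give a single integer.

(1) Voicing Between Vowels: [lakisiti] → [lagisidi]
(2) Velar Palatalization: [lagisidi] → [lazisidi]
(3) Initial Cluster Simplification: no change — [lazisidi]
Rule 2 changed 1 position(s).

1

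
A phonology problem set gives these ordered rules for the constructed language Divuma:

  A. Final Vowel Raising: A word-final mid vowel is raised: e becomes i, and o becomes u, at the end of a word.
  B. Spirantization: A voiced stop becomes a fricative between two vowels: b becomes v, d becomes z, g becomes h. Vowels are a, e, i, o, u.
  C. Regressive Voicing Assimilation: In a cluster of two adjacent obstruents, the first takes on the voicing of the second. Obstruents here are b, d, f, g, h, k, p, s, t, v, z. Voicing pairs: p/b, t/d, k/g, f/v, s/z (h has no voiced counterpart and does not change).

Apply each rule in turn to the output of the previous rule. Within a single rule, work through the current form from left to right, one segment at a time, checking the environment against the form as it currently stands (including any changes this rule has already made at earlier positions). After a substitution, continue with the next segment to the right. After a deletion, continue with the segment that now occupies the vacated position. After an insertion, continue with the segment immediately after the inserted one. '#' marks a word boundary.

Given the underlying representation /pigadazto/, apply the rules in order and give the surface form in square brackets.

A Final Vowel Raising: [pigadazto] → [pigadaztu]
B Spirantization: [pigadaztu] → [pihazaztu]
C Regressive Voicing Assimilation: [pihazaztu] → [pihazastu]

[pihazastu]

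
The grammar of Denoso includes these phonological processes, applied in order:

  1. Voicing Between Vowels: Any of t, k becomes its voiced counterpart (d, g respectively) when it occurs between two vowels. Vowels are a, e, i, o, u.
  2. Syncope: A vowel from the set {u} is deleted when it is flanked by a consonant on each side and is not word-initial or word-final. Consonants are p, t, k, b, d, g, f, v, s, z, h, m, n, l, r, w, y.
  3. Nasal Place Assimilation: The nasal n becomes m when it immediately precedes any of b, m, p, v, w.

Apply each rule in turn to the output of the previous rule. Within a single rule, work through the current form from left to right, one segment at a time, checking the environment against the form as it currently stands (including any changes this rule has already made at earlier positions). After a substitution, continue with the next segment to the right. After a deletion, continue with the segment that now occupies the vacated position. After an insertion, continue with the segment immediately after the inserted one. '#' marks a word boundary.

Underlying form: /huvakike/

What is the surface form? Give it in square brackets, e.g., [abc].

1 Voicing Between Vowels: [huvakike] → [huvagige]
2 Syncope: [huvagige] → [hvagige]
3 Nasal Place Assimilation: no change — [hvagige]

[hvagige]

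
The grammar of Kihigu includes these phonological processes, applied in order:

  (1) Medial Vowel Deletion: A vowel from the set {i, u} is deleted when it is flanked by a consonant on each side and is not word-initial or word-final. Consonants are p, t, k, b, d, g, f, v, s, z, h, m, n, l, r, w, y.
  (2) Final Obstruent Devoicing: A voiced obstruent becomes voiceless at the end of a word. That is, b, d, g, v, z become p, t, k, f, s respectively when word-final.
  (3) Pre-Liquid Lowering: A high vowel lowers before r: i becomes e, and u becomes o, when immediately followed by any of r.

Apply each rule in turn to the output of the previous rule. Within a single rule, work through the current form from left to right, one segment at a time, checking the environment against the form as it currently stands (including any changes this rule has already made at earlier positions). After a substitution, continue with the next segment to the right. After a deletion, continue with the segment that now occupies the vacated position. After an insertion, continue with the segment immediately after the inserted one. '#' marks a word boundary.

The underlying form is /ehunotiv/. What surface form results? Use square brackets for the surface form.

[ehnotf]

(1) Medial Vowel Deletion: [ehunotiv] → [ehnotv]
(2) Final Obstruent Devoicing: [ehnotv] → [ehnotf]
(3) Pre-Liquid Lowering: no change — [ehnotf]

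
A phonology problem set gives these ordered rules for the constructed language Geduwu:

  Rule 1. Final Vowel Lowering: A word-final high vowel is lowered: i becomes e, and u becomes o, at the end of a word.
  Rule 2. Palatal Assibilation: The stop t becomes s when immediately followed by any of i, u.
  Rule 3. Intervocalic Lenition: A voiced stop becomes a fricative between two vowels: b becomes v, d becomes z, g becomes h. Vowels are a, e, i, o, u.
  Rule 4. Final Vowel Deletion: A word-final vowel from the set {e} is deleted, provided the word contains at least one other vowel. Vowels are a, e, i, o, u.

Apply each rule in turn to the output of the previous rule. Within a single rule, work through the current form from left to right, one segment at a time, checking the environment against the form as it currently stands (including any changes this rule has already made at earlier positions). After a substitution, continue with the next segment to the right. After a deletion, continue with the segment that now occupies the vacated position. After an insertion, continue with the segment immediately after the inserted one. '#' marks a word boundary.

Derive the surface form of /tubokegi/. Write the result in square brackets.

Rule 1 Final Vowel Lowering: [tubokegi] → [tubokege]
Rule 2 Palatal Assibilation: [tubokege] → [subokege]
Rule 3 Intervocalic Lenition: [subokege] → [suvokehe]
Rule 4 Final Vowel Deletion: [suvokehe] → [suvokeh]

[suvokeh]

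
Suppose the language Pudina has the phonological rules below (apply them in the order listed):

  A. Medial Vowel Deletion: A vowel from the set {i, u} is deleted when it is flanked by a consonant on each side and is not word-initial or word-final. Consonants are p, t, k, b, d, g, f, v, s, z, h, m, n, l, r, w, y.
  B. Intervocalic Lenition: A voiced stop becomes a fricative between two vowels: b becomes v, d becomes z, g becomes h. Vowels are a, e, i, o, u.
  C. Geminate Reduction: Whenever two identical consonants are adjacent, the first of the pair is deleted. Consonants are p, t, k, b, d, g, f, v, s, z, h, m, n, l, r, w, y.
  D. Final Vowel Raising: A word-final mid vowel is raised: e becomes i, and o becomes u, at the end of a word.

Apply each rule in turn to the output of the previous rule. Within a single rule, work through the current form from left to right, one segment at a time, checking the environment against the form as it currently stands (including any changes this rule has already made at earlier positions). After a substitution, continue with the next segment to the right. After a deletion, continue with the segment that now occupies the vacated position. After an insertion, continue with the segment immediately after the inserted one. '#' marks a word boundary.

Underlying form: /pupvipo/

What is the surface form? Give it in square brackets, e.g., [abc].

[pvpu]

A Medial Vowel Deletion: [pupvipo] → [ppvpo]
B Intervocalic Lenition: no change — [ppvpo]
C Geminate Reduction: [ppvpo] → [pvpo]
D Final Vowel Raising: [pvpo] → [pvpu]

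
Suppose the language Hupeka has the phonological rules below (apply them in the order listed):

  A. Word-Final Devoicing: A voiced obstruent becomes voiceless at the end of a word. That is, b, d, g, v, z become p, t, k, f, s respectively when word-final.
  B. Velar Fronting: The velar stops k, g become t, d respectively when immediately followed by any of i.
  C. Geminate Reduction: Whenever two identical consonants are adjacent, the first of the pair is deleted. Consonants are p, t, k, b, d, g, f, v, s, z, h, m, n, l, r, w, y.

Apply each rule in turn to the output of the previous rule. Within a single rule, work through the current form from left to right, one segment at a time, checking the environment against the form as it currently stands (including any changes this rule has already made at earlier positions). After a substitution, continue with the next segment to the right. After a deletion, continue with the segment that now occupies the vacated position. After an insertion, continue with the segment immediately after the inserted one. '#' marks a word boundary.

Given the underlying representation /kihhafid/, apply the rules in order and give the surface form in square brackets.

[tihafit]

A Word-Final Devoicing: [kihhafid] → [kihhafit]
B Velar Fronting: [kihhafit] → [tihhafit]
C Geminate Reduction: [tihhafit] → [tihafit]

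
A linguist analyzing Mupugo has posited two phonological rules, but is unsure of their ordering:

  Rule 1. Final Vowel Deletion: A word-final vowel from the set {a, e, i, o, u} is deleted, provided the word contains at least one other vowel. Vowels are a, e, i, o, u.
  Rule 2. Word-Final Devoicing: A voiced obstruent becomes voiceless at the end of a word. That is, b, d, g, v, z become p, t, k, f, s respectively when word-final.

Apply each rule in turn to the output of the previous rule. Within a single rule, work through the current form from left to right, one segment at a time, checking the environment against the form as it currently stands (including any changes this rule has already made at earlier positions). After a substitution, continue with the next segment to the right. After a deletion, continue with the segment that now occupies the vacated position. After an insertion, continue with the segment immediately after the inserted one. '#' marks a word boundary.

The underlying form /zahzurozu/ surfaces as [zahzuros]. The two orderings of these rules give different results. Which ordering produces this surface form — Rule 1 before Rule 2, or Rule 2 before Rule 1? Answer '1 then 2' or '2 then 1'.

Order 1 then 2:
  1 Final Vowel Deletion: [zahzurozu] → [zahzuroz]
  2 Word-Final Devoicing: [zahzuroz] → [zahzuros]
  result: [zahzuros]
Order 2 then 1:
  2 Word-Final Devoicing: no change — [zahzurozu]
  1 Final Vowel Deletion: [zahzurozu] → [zahzuroz]
  result: [zahzuroz]

1 then 2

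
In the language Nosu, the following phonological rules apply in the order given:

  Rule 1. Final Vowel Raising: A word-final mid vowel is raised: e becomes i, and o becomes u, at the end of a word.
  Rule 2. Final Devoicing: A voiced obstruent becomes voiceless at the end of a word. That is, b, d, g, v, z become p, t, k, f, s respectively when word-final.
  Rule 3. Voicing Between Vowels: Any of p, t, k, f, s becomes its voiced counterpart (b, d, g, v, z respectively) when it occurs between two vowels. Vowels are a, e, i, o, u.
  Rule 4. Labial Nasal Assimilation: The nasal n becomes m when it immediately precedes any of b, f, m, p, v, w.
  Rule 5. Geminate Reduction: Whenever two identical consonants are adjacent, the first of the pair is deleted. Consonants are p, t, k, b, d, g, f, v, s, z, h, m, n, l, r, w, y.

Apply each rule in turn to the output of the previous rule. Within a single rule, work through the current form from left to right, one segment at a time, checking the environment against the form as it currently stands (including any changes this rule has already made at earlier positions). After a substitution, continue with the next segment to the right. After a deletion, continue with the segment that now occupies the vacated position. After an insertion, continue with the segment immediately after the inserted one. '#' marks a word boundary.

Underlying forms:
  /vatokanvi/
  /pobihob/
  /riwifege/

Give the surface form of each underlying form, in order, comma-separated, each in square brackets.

[vadogamvi], [pobihop], [riwivegi]

/vatokanvi/:
  Rule 1 Final Vowel Raising: no change — [vatokanvi]
  Rule 2 Final Devoicing: no change — [vatokanvi]
  Rule 3 Voicing Between Vowels: [vatokanvi] → [vadoganvi]
  Rule 4 Labial Nasal Assimilation: [vadoganvi] → [vadogamvi]
  Rule 5 Geminate Reduction: no change — [vadogamvi]
/pobihob/:
  Rule 1 Final Vowel Raising: no change — [pobihob]
  Rule 2 Final Devoicing: [pobihob] → [pobihop]
  Rule 3 Voicing Between Vowels: no change — [pobihop]
  Rule 4 Labial Nasal Assimilation: no change — [pobihop]
  Rule 5 Geminate Reduction: no change — [pobihop]
/riwifege/:
  Rule 1 Final Vowel Raising: [riwifege] → [riwifegi]
  Rule 2 Final Devoicing: no change — [riwifegi]
  Rule 3 Voicing Between Vowels: [riwifegi] → [riwivegi]
  Rule 4 Labial Nasal Assimilation: no change — [riwivegi]
  Rule 5 Geminate Reduction: no change — [riwivegi]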